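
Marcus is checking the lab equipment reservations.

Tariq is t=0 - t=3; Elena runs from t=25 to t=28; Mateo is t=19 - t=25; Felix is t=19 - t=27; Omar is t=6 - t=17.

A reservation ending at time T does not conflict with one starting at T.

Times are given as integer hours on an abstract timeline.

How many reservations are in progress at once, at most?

Walk through starts and ends in time order (an end at T is processed before a start at T):
t=0 start Tariq → 1
t=3 end Tariq → 0
t=6 start Omar → 1
t=17 end Omar → 0
t=19 start Felix → 1
t=19 start Mateo → 2
t=25 end Mateo → 1
t=25 start Elena → 2
t=27 end Felix → 1
t=28 end Elena → 0
Peak is 2, at t=19 (Felix, Mateo).

2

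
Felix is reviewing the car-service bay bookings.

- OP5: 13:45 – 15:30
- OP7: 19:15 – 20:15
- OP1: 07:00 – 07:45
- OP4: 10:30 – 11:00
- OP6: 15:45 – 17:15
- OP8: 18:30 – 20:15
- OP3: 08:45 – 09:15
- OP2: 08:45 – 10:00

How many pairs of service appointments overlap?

Sorted by start: OP1, OP2, OP3, OP4, OP5, OP6, OP8, OP7.
OP2 starts after OP1 ends, so nothing later overlaps OP1 either.
OP3 starts before OP2 ends → OP2 and OP3 overlap.
OP4 starts after OP2 ends, so nothing later overlaps OP2 either.
OP4 starts after OP3 ends, so nothing later overlaps OP3 either.
OP5 starts after OP4 ends, so nothing later overlaps OP4 either.
OP6 starts after OP5 ends, so nothing later overlaps OP5 either.
OP8 starts after OP6 ends, so nothing later overlaps OP6 either.
OP7 starts before OP8 ends → OP8 and OP7 overlap.
Overlapping pairs: OP2 & OP3, OP7 & OP8 — 2 in total.

2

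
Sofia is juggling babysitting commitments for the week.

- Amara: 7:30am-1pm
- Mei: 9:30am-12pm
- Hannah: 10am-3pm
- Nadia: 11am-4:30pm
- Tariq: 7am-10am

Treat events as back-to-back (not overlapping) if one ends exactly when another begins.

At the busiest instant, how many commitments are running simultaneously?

Walk through starts and ends in time order (an end at T is processed before a start at T):
7am start Tariq → 1
7:30am start Amara → 2
9:30am start Mei → 3
10am end Tariq → 2
10am start Hannah → 3
11am start Nadia → 4
12pm end Mei → 3
1pm end Amara → 2
3pm end Hannah → 1
4:30pm end Nadia → 0
Peak is 4, at 11am (Amara, Hannah, Mei, Nadia).

4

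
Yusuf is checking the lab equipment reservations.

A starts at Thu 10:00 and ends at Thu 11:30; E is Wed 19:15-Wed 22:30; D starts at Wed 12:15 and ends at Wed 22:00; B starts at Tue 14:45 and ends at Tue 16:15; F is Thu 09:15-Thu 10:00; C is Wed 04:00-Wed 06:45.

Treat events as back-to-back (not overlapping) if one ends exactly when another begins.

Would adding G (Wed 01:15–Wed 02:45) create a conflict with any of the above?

B: ends Tue 16:15 at or before G starts Wed 01:15 → clear.
C: starts Wed 04:00 at or after G ends Wed 02:45 → clear.
D: starts Wed 12:15 at or after G ends Wed 02:45 → clear.
E: starts Wed 19:15 at or after G ends Wed 02:45 → clear.
F: starts Thu 09:15 at or after G ends Wed 02:45 → clear.
A: starts Thu 10:00 at or after G ends Wed 02:45 → clear.

No — it doesn't clash with anything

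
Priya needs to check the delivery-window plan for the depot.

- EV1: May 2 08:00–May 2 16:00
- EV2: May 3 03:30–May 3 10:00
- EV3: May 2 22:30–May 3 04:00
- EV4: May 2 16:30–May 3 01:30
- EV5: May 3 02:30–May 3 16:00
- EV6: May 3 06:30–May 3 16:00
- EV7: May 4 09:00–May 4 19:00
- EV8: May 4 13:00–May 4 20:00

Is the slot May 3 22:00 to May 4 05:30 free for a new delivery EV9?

Yes — the slot is free

EV1: ends May 2 16:00 at or before EV9 starts May 3 22:00 → clear.
EV4: ends May 3 01:30 at or before EV9 starts May 3 22:00 → clear.
EV3: ends May 3 04:00 at or before EV9 starts May 3 22:00 → clear.
EV5: ends May 3 16:00 at or before EV9 starts May 3 22:00 → clear.
EV2: ends May 3 10:00 at or before EV9 starts May 3 22:00 → clear.
EV6: ends May 3 16:00 at or before EV9 starts May 3 22:00 → clear.
EV7: starts May 4 09:00 at or after EV9 ends May 4 05:30 → clear.
EV8: starts May 4 13:00 at or after EV9 ends May 4 05:30 → clear.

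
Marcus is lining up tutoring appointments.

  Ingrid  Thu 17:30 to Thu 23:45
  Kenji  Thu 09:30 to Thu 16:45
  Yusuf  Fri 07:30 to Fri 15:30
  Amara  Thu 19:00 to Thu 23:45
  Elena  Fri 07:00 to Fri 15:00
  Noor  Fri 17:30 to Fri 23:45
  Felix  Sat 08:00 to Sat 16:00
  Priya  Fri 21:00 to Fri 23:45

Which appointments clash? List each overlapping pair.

Check each pair: they overlap iff neither finishes before the other starts.
Sorted by start: Kenji, Ingrid, Amara, Elena, Yusuf, Noor, Priya, Felix.
Ingrid starts after Kenji ends; Kenji is clear from here.
Amara starts before Ingrid ends → Ingrid and Amara overlap.
Elena starts after Ingrid ends; Ingrid is clear from here.
Elena starts after Amara ends; Amara is clear from here.
Yusuf starts before Elena ends → Elena and Yusuf overlap.
Noor starts after Elena ends; Elena is clear from here.
Noor starts after Yusuf ends; Yusuf is clear from here.
Priya starts before Noor ends → Noor and Priya overlap.
Felix starts after Noor ends.
Felix starts after Priya ends.

Amara & Ingrid, Elena & Yusuf, Noor & Priya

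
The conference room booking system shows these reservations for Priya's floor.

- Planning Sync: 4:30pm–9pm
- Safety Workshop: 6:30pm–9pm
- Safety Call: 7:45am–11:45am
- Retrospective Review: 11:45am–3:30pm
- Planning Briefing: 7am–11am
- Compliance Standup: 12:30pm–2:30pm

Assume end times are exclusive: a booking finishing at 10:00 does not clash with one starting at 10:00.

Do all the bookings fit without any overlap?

Sorted by start: Planning Briefing, Safety Call, Retrospective Review, Compliance Standup, Planning Sync, Safety Workshop.
Safety Call starts before Planning Briefing ends → Planning Briefing and Safety Call overlap.
That's a conflict, so the schedule is not conflict-free.

No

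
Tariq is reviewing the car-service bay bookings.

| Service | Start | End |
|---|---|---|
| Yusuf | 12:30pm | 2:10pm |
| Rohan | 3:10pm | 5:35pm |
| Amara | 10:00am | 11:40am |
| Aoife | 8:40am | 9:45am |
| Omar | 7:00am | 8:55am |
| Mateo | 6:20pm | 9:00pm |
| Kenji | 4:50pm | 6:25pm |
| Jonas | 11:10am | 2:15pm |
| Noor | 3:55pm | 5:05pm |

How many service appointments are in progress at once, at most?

Sort all start/end points and keep a running count:
7:00am start Omar → 1
8:40am start Aoife → 2
8:55am end Omar → 1
9:45am end Aoife → 0
10:00am start Amara → 1
11:10am start Jonas → 2
11:40am end Amara → 1
12:30pm start Yusuf → 2
2:10pm end Yusuf → 1
2:15pm end Jonas → 0
3:10pm start Rohan → 1
3:55pm start Noor → 2
4:50pm start Kenji → 3
5:05pm end Noor → 2
5:35pm end Rohan → 1
6:20pm start Mateo → 2
6:25pm end Kenji → 1
9:00pm end Mateo → 0
Peak is 3, at 4:50pm (Kenji, Noor, Rohan).

3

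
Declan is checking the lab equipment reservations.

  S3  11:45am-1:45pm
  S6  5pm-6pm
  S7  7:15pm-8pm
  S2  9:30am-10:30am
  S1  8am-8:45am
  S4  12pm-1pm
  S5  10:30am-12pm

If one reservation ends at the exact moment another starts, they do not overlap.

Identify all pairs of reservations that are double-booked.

S3 & S4, S3 & S5

Two intervals overlap when each starts before the other ends.
Sorted by start: S1, S2, S5, S3, S4, S6, S7.
S2 starts after S1 ends, so nothing later overlaps S1 either.
S5 starts exactly when S2 ends (back-to-back, no overlap), so nothing later overlaps S2 either.
S3 starts before S5 ends → S5 and S3 overlap.
S4 starts exactly when S5 ends (back-to-back, no overlap), so nothing later overlaps S5 either.
S4 starts before S3 ends → S3 and S4 overlap.
S6 starts after S3 ends, so nothing later overlaps S3 either.
S6 starts after S4 ends, so nothing later overlaps S4 either.
S7 starts after S6 ends.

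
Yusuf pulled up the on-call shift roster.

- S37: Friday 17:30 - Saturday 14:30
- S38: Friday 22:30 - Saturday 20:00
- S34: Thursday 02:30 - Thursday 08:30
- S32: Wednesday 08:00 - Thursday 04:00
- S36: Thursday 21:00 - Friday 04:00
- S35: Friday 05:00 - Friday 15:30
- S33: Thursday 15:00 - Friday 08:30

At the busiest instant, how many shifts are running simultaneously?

Sort all start/end points and keep a running count:
Wednesday 08:00 start S32 → 1
Thursday 02:30 start S34 → 2
Thursday 04:00 end S32 → 1
Thursday 08:30 end S34 → 0
Thursday 15:00 start S33 → 1
Thursday 21:00 start S36 → 2
Friday 04:00 end S36 → 1
Friday 05:00 start S35 → 2
Friday 08:30 end S33 → 1
Friday 15:30 end S35 → 0
Friday 17:30 start S37 → 1
Friday 22:30 start S38 → 2
Saturday 14:30 end S37 → 1
Saturday 20:00 end S38 → 0
Peak is 2, at Thursday 02:30 (S32, S34).

2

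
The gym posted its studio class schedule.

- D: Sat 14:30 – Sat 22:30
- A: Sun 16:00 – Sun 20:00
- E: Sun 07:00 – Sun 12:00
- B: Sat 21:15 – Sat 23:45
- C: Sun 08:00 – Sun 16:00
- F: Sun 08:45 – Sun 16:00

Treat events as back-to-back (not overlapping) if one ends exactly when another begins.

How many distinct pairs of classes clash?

Check each pair: they overlap iff neither finishes before the other starts.
Sorted by start: D, B, E, C, F, A.
B starts before D ends → D and B overlap.
E starts after D ends, so D has no further overlaps.
E starts after B ends, so B has no further overlaps.
C starts before E ends → E and C overlap.
F starts before E ends → E and F overlap.
A starts after E ends.
F starts before C ends → C and F overlap.
A starts exactly when C ends (back-to-back, no overlap).
A starts exactly when F ends (back-to-back, no overlap).
Overlapping pairs: B & D, C & E, C & F, E & F — 4 in total.

4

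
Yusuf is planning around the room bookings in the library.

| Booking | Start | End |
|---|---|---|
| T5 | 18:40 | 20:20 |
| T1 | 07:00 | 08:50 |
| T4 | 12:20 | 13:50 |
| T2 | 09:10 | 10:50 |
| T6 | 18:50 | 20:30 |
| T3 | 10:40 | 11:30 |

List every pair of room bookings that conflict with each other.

T2 & T3, T5 & T6

Sorted by start: T1, T2, T3, T4, T5, T6.
T2 starts after T1 ends; T1 is clear from here.
T3 starts before T2 ends → T2 and T3 overlap.
T4 starts after T2 ends; T2 is clear from here.
T4 starts after T3 ends; T3 is clear from here.
T5 starts after T4 ends; T4 is clear from here.
T6 starts before T5 ends → T5 and T6 overlap.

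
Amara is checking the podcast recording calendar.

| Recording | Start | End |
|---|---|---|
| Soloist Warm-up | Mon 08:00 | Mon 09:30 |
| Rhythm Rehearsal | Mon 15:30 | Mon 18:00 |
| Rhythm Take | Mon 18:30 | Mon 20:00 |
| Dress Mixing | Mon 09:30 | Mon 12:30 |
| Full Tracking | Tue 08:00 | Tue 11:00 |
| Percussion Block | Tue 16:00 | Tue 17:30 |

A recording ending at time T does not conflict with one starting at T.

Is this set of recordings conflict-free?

Yes

Sorted by start: Soloist Warm-up, Dress Mixing, Rhythm Rehearsal, Rhythm Take, Full Tracking, Percussion Block.
Dress Mixing starts exactly when Soloist Warm-up ends (back-to-back, no overlap); Soloist Warm-up is clear from here.
Rhythm Rehearsal starts after Dress Mixing ends; Dress Mixing is clear from here.
Rhythm Take starts after Rhythm Rehearsal ends; Rhythm Rehearsal is clear from here.
Full Tracking starts after Rhythm Take ends; Rhythm Take is clear from here.
Percussion Block starts after Full Tracking ends.
Every pair is clear; the schedule has no overlaps.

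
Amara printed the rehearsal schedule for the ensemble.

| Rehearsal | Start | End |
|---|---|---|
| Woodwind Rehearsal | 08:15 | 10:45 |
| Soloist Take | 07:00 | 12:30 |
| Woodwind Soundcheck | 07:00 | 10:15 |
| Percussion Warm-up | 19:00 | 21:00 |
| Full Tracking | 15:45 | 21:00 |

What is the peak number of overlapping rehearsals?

3

Walk through starts and ends in time order (an end at T is processed before a start at T):
07:00 start Soloist Take → 1
07:00 start Woodwind Soundcheck → 2
08:15 start Woodwind Rehearsal → 3
10:15 end Woodwind Soundcheck → 2
10:45 end Woodwind Rehearsal → 1
12:30 end Soloist Take → 0
15:45 start Full Tracking → 1
19:00 start Percussion Warm-up → 2
21:00 end Full Tracking → 1
21:00 end Percussion Warm-up → 0
Peak is 3, at 08:15 (Soloist Take, Woodwind Rehearsal, Woodwind Soundcheck).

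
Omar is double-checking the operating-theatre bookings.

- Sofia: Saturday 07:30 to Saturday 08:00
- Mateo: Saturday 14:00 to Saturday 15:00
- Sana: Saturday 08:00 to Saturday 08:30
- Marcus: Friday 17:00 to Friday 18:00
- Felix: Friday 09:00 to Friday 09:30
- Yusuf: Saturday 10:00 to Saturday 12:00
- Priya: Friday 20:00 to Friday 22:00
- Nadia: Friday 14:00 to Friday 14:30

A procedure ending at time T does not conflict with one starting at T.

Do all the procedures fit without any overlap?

Sorted by start: Felix, Nadia, Marcus, Priya, Sofia, Sana, Yusuf, Mateo.
Nadia starts after Felix ends; Felix is clear from here.
Marcus starts after Nadia ends; Nadia is clear from here.
Priya starts after Marcus ends; Marcus is clear from here.
Sofia starts after Priya ends; Priya is clear from here.
Sana starts exactly when Sofia ends (back-to-back, no overlap); Sofia is clear from here.
Yusuf starts after Sana ends; Sana is clear from here.
Mateo starts after Yusuf ends.
Every pair is clear; the schedule has no overlaps.

Yes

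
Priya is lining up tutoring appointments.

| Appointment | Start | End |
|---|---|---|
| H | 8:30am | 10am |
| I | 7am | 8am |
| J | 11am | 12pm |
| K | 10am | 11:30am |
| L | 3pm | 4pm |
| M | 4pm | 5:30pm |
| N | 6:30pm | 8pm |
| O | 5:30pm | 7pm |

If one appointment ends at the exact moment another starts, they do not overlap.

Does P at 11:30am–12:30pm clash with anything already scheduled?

I: ends 8am at or before P starts 11:30am → clear.
H: ends 10am at or before P starts 11:30am → clear.
K: ends 11:30am at or before P starts 11:30am → clear.
J: starts 11am before P ends 12:30pm, and ends 12pm after P starts 11:30am → overlap.
L: starts 3pm at or after P ends 12:30pm → clear.
M: starts 4pm at or after P ends 12:30pm → clear.
O: starts 5:30pm at or after P ends 12:30pm → clear.
N: starts 6:30pm at or after P ends 12:30pm → clear.
P overlaps J.

Yes — it overlaps J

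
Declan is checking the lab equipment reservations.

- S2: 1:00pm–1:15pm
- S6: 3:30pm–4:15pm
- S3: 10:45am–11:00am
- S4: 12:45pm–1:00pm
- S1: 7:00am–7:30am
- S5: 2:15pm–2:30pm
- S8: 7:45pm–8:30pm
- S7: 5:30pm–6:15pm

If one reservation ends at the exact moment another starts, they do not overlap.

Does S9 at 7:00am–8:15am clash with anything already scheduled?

Yes — it overlaps S1

S1: starts 7:00am before S9 ends 8:15am, and ends 7:30am after S9 starts 7:00am → overlap.
S3: starts 10:45am at or after S9 ends 8:15am → clear.
S4: starts 12:45pm at or after S9 ends 8:15am → clear.
S2: starts 1:00pm at or after S9 ends 8:15am → clear.
S5: starts 2:15pm at or after S9 ends 8:15am → clear.
S6: starts 3:30pm at or after S9 ends 8:15am → clear.
S7: starts 5:30pm at or after S9 ends 8:15am → clear.
S8: starts 7:45pm at or after S9 ends 8:15am → clear.
S9 overlaps S1.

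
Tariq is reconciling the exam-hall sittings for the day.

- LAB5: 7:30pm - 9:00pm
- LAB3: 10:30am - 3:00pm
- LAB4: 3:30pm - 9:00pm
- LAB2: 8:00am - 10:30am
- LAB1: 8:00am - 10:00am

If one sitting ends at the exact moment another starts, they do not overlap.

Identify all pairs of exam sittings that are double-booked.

LAB1 & LAB2, LAB4 & LAB5

Sorted by start: LAB1, LAB2, LAB3, LAB4, LAB5.
LAB2 starts before LAB1 ends → LAB1 and LAB2 overlap.
LAB3 starts after LAB1 ends, so nothing later overlaps LAB1 either.
LAB3 starts exactly when LAB2 ends (back-to-back, no overlap), so nothing later overlaps LAB2 either.
LAB4 starts after LAB3 ends, so nothing later overlaps LAB3 either.
LAB5 starts before LAB4 ends → LAB4 and LAB5 overlap.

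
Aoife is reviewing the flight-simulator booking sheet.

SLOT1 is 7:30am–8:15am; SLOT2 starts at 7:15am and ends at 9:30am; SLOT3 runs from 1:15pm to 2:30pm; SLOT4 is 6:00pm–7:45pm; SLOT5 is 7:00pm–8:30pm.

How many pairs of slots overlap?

2

Sorted by start: SLOT2, SLOT1, SLOT3, SLOT4, SLOT5.
SLOT1 starts before SLOT2 ends → SLOT2 and SLOT1 overlap.
SLOT3 starts after SLOT2 ends, so SLOT2 has no further overlaps.
SLOT3 starts after SLOT1 ends, so SLOT1 has no further overlaps.
SLOT4 starts after SLOT3 ends, so SLOT3 has no further overlaps.
SLOT5 starts before SLOT4 ends → SLOT4 and SLOT5 overlap.
Overlapping pairs: SLOT1 & SLOT2, SLOT4 & SLOT5 — 2 in total.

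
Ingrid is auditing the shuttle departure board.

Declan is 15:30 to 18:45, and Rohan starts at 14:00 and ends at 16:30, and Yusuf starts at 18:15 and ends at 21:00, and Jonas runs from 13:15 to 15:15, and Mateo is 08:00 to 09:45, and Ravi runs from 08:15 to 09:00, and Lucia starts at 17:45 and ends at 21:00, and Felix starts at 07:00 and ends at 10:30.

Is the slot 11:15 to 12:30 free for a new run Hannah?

Yes — the slot is free

Felix: ends 10:30 at or before Hannah starts 11:15 → clear.
Mateo: ends 09:45 at or before Hannah starts 11:15 → clear.
Ravi: ends 09:00 at or before Hannah starts 11:15 → clear.
Jonas: starts 13:15 at or after Hannah ends 12:30 → clear.
Rohan: starts 14:00 at or after Hannah ends 12:30 → clear.
Declan: starts 15:30 at or after Hannah ends 12:30 → clear.
Lucia: starts 17:45 at or after Hannah ends 12:30 → clear.
Yusuf: starts 18:15 at or after Hannah ends 12:30 → clear.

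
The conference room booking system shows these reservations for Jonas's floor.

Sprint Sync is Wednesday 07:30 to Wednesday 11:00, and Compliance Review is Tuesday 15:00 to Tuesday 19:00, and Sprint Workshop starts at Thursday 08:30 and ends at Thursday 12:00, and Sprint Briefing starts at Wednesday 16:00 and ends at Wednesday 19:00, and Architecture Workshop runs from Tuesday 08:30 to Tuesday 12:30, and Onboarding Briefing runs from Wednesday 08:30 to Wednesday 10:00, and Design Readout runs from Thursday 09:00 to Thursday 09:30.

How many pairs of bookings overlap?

2

Sorted by start: Architecture Workshop, Compliance Review, Sprint Sync, Onboarding Briefing, Sprint Briefing, Sprint Workshop, Design Readout.
Compliance Review starts after Architecture Workshop ends, so Architecture Workshop has no further overlaps.
Sprint Sync starts after Compliance Review ends, so Compliance Review has no further overlaps.
Onboarding Briefing starts before Sprint Sync ends → Sprint Sync and Onboarding Briefing overlap.
Sprint Briefing starts after Sprint Sync ends, so Sprint Sync has no further overlaps.
Sprint Briefing starts after Onboarding Briefing ends, so Onboarding Briefing has no further overlaps.
Sprint Workshop starts after Sprint Briefing ends, so Sprint Briefing has no further overlaps.
Design Readout starts before Sprint Workshop ends → Sprint Workshop and Design Readout overlap.
Overlapping pairs: Design Readout & Sprint Workshop, Onboarding Briefing & Sprint Sync — 2 in total.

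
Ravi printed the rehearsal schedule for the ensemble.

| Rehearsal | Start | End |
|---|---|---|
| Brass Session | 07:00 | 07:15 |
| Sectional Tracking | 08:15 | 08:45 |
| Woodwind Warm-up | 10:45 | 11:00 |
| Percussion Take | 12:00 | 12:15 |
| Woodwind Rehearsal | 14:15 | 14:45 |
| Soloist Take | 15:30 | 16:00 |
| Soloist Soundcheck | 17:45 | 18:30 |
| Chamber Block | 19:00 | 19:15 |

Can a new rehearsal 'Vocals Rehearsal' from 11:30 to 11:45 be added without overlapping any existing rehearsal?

Yes — the slot is free

Brass Session: ends 07:15 at or before Vocals Rehearsal starts 11:30 → clear.
Sectional Tracking: ends 08:45 at or before Vocals Rehearsal starts 11:30 → clear.
Woodwind Warm-up: ends 11:00 at or before Vocals Rehearsal starts 11:30 → clear.
Percussion Take: starts 12:00 at or after Vocals Rehearsal ends 11:45 → clear.
Woodwind Rehearsal: starts 14:15 at or after Vocals Rehearsal ends 11:45 → clear.
Soloist Take: starts 15:30 at or after Vocals Rehearsal ends 11:45 → clear.
Soloist Soundcheck: starts 17:45 at or after Vocals Rehearsal ends 11:45 → clear.
Chamber Block: starts 19:00 at or after Vocals Rehearsal ends 11:45 → clear.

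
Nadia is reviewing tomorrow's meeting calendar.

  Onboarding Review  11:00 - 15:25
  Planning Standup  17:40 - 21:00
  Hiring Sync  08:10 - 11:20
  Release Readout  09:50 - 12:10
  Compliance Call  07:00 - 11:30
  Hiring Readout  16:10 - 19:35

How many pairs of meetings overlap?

7

Sorted by start: Compliance Call, Hiring Sync, Release Readout, Onboarding Review, Hiring Readout, Planning Standup.
Hiring Sync starts before Compliance Call ends → Compliance Call and Hiring Sync overlap.
Release Readout starts before Compliance Call ends → Compliance Call and Release Readout overlap.
Onboarding Review starts before Compliance Call ends → Compliance Call and Onboarding Review overlap.
Hiring Readout starts after Compliance Call ends, so Compliance Call has no further overlaps.
Release Readout starts before Hiring Sync ends → Hiring Sync and Release Readout overlap.
Onboarding Review starts before Hiring Sync ends → Hiring Sync and Onboarding Review overlap.
Hiring Readout starts after Hiring Sync ends, so Hiring Sync has no further overlaps.
Onboarding Review starts before Release Readout ends → Release Readout and Onboarding Review overlap.
Hiring Readout starts after Release Readout ends, so Release Readout has no further overlaps.
Hiring Readout starts after Onboarding Review ends, so Onboarding Review has no further overlaps.
Planning Standup starts before Hiring Readout ends → Hiring Readout and Planning Standup overlap.
Overlapping pairs: Compliance Call & Hiring Sync, Compliance Call & Onboarding Review, Compliance Call & Release Readout, Hiring Readout & Planning Standup, Hiring Sync & Onboarding Review, Hiring Sync & Release Readout, Onboarding Review & Release Readout — 7 in total.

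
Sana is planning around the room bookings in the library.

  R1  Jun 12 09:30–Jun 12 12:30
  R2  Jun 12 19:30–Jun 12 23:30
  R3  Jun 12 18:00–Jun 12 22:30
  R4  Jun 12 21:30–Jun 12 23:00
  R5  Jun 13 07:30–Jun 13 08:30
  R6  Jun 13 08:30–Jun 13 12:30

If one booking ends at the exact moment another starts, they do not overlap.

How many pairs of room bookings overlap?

3

Two intervals overlap when each starts before the other ends.
Sorted by start: R1, R3, R2, R4, R5, R6.
R3 starts after R1 ends; R1 is clear from here.
R2 starts before R3 ends → R3 and R2 overlap.
R4 starts before R3 ends → R3 and R4 overlap.
R5 starts after R3 ends; R3 is clear from here.
R4 starts before R2 ends → R2 and R4 overlap.
R5 starts after R2 ends; R2 is clear from here.
R5 starts after R4 ends; R4 is clear from here.
R6 starts exactly when R5 ends (back-to-back, no overlap).
Overlapping pairs: R2 & R3, R2 & R4, R3 & R4 — 3 in total.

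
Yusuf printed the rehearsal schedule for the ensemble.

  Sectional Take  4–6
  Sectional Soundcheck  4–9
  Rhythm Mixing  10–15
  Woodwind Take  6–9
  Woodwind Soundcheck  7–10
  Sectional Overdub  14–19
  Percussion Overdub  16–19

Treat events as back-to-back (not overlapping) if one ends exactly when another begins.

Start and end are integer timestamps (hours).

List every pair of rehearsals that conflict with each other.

Sorted by start: Sectional Take, Sectional Soundcheck, Woodwind Take, Woodwind Soundcheck, Rhythm Mixing, Sectional Overdub, Percussion Overdub.
Sectional Soundcheck starts before Sectional Take ends → Sectional Take and Sectional Soundcheck overlap.
Woodwind Take starts exactly when Sectional Take ends (back-to-back, no overlap); Sectional Take is clear from here.
Woodwind Take starts before Sectional Soundcheck ends → Sectional Soundcheck and Woodwind Take overlap.
Woodwind Soundcheck starts before Sectional Soundcheck ends → Sectional Soundcheck and Woodwind Soundcheck overlap.
Rhythm Mixing starts after Sectional Soundcheck ends; Sectional Soundcheck is clear from here.
Woodwind Soundcheck starts before Woodwind Take ends → Woodwind Take and Woodwind Soundcheck overlap.
Rhythm Mixing starts after Woodwind Take ends; Woodwind Take is clear from here.
Rhythm Mixing starts exactly when Woodwind Soundcheck ends (back-to-back, no overlap); Woodwind Soundcheck is clear from here.
Sectional Overdub starts before Rhythm Mixing ends → Rhythm Mixing and Sectional Overdub overlap.
Percussion Overdub starts after Rhythm Mixing ends.
Percussion Overdub starts before Sectional Overdub ends → Sectional Overdub and Percussion Overdub overlap.

Percussion Overdub & Sectional Overdub, Rhythm Mixing & Sectional Overdub, Sectional Soundcheck & Sectional Take, Sectional Soundcheck & Woodwind Soundcheck, Sectional Soundcheck & Woodwind Take, Woodwind Soundcheck & Woodwind Take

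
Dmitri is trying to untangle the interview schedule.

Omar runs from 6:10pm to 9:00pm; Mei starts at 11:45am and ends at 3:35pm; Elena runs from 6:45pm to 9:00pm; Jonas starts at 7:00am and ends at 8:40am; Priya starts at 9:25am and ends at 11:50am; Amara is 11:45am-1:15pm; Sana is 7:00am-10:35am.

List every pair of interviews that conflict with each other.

Two intervals overlap when each starts before the other ends.
Sorted by start: Jonas, Sana, Priya, Amara, Mei, Omar, Elena.
Sana starts before Jonas ends → Jonas and Sana overlap.
Priya starts after Jonas ends — done with Jonas.
Priya starts before Sana ends → Sana and Priya overlap.
Amara starts after Sana ends — done with Sana.
Amara starts before Priya ends → Priya and Amara overlap.
Mei starts before Priya ends → Priya and Mei overlap.
Omar starts after Priya ends — done with Priya.
Mei starts before Amara ends → Amara and Mei overlap.
Omar starts after Amara ends — done with Amara.
Omar starts after Mei ends — done with Mei.
Elena starts before Omar ends → Omar and Elena overlap.

Amara & Mei, Amara & Priya, Elena & Omar, Jonas & Sana, Mei & Priya, Priya & Sana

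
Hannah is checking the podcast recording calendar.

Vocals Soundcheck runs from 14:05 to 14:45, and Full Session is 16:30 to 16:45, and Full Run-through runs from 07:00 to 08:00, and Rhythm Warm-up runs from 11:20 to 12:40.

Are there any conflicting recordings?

No

Sorted by start: Full Run-through, Rhythm Warm-up, Vocals Soundcheck, Full Session.
Rhythm Warm-up starts after Full Run-through ends; Full Run-through is clear from here.
Vocals Soundcheck starts after Rhythm Warm-up ends; Rhythm Warm-up is clear from here.
Full Session starts after Vocals Soundcheck ends.
Every pair is clear; the schedule has no overlaps.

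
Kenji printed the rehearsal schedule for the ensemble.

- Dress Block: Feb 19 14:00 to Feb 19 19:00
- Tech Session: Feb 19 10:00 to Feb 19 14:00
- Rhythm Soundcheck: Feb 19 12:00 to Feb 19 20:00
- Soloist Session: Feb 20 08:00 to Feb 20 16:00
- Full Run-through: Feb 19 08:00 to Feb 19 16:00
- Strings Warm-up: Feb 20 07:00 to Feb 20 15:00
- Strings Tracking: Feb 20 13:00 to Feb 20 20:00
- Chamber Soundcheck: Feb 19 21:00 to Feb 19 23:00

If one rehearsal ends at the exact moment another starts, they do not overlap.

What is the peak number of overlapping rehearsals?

Sort all start/end points and keep a running count:
Feb 19 08:00 start Full Run-through → 1
Feb 19 10:00 start Tech Session → 2
Feb 19 12:00 start Rhythm Soundcheck → 3
Feb 19 14:00 end Tech Session → 2
Feb 19 14:00 start Dress Block → 3
Feb 19 16:00 end Full Run-through → 2
Feb 19 19:00 end Dress Block → 1
Feb 19 20:00 end Rhythm Soundcheck → 0
Feb 19 21:00 start Chamber Soundcheck → 1
Feb 19 23:00 end Chamber Soundcheck → 0
Feb 20 07:00 start Strings Warm-up → 1
Feb 20 08:00 start Soloist Session → 2
Feb 20 13:00 start Strings Tracking → 3
Feb 20 15:00 end Strings Warm-up → 2
Feb 20 16:00 end Soloist Session → 1
Feb 20 20:00 end Strings Tracking → 0
Peak is 3, at Feb 19 12:00 (Full Run-through, Rhythm Soundcheck, Tech Session).

3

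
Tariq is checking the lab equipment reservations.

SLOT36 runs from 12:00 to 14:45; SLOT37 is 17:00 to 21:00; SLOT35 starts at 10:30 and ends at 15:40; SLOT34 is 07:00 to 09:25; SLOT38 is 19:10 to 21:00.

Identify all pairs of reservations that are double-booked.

Sorted by start: SLOT34, SLOT35, SLOT36, SLOT37, SLOT38.
SLOT35 starts after SLOT34 ends, so SLOT34 has no further overlaps.
SLOT36 starts before SLOT35 ends → SLOT35 and SLOT36 overlap.
SLOT37 starts after SLOT35 ends, so SLOT35 has no further overlaps.
SLOT37 starts after SLOT36 ends, so SLOT36 has no further overlaps.
SLOT38 starts before SLOT37 ends → SLOT37 and SLOT38 overlap.

SLOT35 & SLOT36, SLOT37 & SLOT38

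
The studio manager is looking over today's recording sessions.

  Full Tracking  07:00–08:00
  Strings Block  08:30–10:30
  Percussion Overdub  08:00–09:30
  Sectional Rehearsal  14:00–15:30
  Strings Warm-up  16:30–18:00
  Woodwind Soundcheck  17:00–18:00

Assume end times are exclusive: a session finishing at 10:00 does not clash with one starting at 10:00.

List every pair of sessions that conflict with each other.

Two intervals overlap when each starts before the other ends.
Sorted by start: Full Tracking, Percussion Overdub, Strings Block, Sectional Rehearsal, Strings Warm-up, Woodwind Soundcheck.
Percussion Overdub starts exactly when Full Tracking ends (back-to-back, no overlap); Full Tracking is clear from here.
Strings Block starts before Percussion Overdub ends → Percussion Overdub and Strings Block overlap.
Sectional Rehearsal starts after Percussion Overdub ends; Percussion Overdub is clear from here.
Sectional Rehearsal starts after Strings Block ends; Strings Block is clear from here.
Strings Warm-up starts after Sectional Rehearsal ends; Sectional Rehearsal is clear from here.
Woodwind Soundcheck starts before Strings Warm-up ends → Strings Warm-up and Woodwind Soundcheck overlap.

Percussion Overdub & Strings Block, Strings Warm-up & Woodwind Soundcheck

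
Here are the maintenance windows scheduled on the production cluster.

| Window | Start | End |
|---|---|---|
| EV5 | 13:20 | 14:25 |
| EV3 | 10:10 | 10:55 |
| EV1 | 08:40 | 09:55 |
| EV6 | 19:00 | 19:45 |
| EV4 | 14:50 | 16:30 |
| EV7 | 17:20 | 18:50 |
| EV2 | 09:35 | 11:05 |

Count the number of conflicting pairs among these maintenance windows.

2

Sorted by start: EV1, EV2, EV3, EV5, EV4, EV7, EV6.
EV2 starts before EV1 ends → EV1 and EV2 overlap.
EV3 starts after EV1 ends, so nothing later overlaps EV1 either.
EV3 starts before EV2 ends → EV2 and EV3 overlap.
EV5 starts after EV2 ends, so nothing later overlaps EV2 either.
EV5 starts after EV3 ends, so nothing later overlaps EV3 either.
EV4 starts after EV5 ends, so nothing later overlaps EV5 either.
EV7 starts after EV4 ends, so nothing later overlaps EV4 either.
EV6 starts after EV7 ends.
Overlapping pairs: EV1 & EV2, EV2 & EV3 — 2 in total.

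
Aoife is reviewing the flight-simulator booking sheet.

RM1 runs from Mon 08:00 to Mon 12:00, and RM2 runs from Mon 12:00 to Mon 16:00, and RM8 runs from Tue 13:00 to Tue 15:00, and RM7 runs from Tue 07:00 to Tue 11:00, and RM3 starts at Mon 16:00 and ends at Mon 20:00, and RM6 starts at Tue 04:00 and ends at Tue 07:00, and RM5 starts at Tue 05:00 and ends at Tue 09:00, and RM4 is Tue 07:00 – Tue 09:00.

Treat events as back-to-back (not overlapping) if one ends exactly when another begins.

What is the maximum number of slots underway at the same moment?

3

Sweep the timeline, counting +1 at each start and −1 at each end (ends before starts at a tie):
Mon 08:00 start RM1 → 1
Mon 12:00 end RM1 → 0
Mon 12:00 start RM2 → 1
Mon 16:00 end RM2 → 0
Mon 16:00 start RM3 → 1
Mon 20:00 end RM3 → 0
Tue 04:00 start RM6 → 1
Tue 05:00 start RM5 → 2
Tue 07:00 end RM6 → 1
Tue 07:00 start RM4 → 2
Tue 07:00 start RM7 → 3
Tue 09:00 end RM4 → 2
Tue 09:00 end RM5 → 1
Tue 11:00 end RM7 → 0
Tue 13:00 start RM8 → 1
Tue 15:00 end RM8 → 0
Peak is 3, at Tue 07:00 (RM4, RM5, RM7).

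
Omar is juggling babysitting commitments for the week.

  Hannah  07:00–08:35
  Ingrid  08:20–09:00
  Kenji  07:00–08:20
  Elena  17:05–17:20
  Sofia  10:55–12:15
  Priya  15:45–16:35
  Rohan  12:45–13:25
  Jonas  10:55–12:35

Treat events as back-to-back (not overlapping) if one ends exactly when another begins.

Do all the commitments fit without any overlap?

No

Sorted by start: Hannah, Kenji, Ingrid, Jonas, Sofia, Rohan, Priya, Elena.
Kenji starts before Hannah ends → Hannah and Kenji overlap.
That's a conflict, so the schedule is not conflict-free.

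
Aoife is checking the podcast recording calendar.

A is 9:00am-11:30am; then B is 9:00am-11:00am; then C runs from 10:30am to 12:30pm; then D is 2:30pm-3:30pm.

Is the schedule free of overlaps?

Sorted by start: A, B, C, D.
B starts before A ends → A and B overlap.
That's a conflict, so the schedule is not conflict-free.

No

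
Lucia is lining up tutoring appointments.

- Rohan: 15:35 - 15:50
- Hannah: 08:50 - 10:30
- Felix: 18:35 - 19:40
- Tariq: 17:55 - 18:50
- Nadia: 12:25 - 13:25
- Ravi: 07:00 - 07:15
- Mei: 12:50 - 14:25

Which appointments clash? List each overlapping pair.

Sorted by start: Ravi, Hannah, Nadia, Mei, Rohan, Tariq, Felix.
Hannah starts after Ravi ends — done with Ravi.
Nadia starts after Hannah ends — done with Hannah.
Mei starts before Nadia ends → Nadia and Mei overlap.
Rohan starts after Nadia ends — done with Nadia.
Rohan starts after Mei ends — done with Mei.
Tariq starts after Rohan ends — done with Rohan.
Felix starts before Tariq ends → Tariq and Felix overlap.

Felix & Tariq, Mei & Nadia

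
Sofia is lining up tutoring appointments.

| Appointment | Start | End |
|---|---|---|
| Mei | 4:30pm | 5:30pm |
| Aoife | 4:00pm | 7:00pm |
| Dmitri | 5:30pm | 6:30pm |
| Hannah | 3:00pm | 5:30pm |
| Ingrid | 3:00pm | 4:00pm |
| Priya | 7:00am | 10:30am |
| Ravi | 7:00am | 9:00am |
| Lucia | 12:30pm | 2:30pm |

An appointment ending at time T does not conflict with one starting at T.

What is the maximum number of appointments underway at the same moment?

3

Sort all start/end points and keep a running count:
7:00am start Priya → 1
7:00am start Ravi → 2
9:00am end Ravi → 1
10:30am end Priya → 0
12:30pm start Lucia → 1
2:30pm end Lucia → 0
3:00pm start Hannah → 1
3:00pm start Ingrid → 2
4:00pm end Ingrid → 1
4:00pm start Aoife → 2
4:30pm start Mei → 3
5:30pm end Hannah → 2
5:30pm end Mei → 1
5:30pm start Dmitri → 2
6:30pm end Dmitri → 1
7:00pm end Aoife → 0
Peak is 3, at 4:30pm (Aoife, Hannah, Mei).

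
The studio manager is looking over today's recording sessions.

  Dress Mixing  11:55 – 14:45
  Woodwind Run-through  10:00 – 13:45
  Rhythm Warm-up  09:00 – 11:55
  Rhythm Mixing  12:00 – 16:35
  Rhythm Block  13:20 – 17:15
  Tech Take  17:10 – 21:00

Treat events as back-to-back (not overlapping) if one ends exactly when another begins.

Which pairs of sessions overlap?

Sorted by start: Rhythm Warm-up, Woodwind Run-through, Dress Mixing, Rhythm Mixing, Rhythm Block, Tech Take.
Woodwind Run-through starts before Rhythm Warm-up ends → Rhythm Warm-up and Woodwind Run-through overlap.
Dress Mixing starts exactly when Rhythm Warm-up ends (back-to-back, no overlap); Rhythm Warm-up is clear from here.
Dress Mixing starts before Woodwind Run-through ends → Woodwind Run-through and Dress Mixing overlap.
Rhythm Mixing starts before Woodwind Run-through ends → Woodwind Run-through and Rhythm Mixing overlap.
Rhythm Block starts before Woodwind Run-through ends → Woodwind Run-through and Rhythm Block overlap.
Tech Take starts after Woodwind Run-through ends.
Rhythm Mixing starts before Dress Mixing ends → Dress Mixing and Rhythm Mixing overlap.
Rhythm Block starts before Dress Mixing ends → Dress Mixing and Rhythm Block overlap.
Tech Take starts after Dress Mixing ends.
Rhythm Block starts before Rhythm Mixing ends → Rhythm Mixing and Rhythm Block overlap.
Tech Take starts after Rhythm Mixing ends.
Tech Take starts before Rhythm Block ends → Rhythm Block and Tech Take overlap.

Dress Mixing & Rhythm Block, Dress Mixing & Rhythm Mixing, Dress Mixing & Woodwind Run-through, Rhythm Block & Rhythm Mixing, Rhythm Block & Tech Take, Rhythm Block & Woodwind Run-through, Rhythm Mixing & Woodwind Run-through, Rhythm Warm-up & Woodwind Run-through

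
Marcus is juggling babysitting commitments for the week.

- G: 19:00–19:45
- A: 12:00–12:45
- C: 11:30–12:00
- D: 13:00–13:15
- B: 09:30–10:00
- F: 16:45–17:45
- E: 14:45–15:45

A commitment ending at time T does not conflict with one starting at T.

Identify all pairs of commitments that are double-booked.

Sorted by start: B, C, A, D, E, F, G.
C starts after B ends; B is clear from here.
A starts exactly when C ends (back-to-back, no overlap); C is clear from here.
D starts after A ends; A is clear from here.
E starts after D ends; D is clear from here.
F starts after E ends; E is clear from here.
G starts after F ends.

none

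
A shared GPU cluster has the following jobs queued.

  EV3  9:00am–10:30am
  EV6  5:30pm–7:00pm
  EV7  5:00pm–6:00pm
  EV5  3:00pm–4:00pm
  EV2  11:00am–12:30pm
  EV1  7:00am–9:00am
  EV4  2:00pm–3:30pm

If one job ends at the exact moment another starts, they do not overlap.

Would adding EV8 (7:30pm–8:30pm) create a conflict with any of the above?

No — it doesn't clash with anything

EV1: ends 9:00am at or before EV8 starts 7:30pm → clear.
EV3: ends 10:30am at or before EV8 starts 7:30pm → clear.
EV2: ends 12:30pm at or before EV8 starts 7:30pm → clear.
EV4: ends 3:30pm at or before EV8 starts 7:30pm → clear.
EV5: ends 4:00pm at or before EV8 starts 7:30pm → clear.
EV7: ends 6:00pm at or before EV8 starts 7:30pm → clear.
EV6: ends 7:00pm at or before EV8 starts 7:30pm → clear.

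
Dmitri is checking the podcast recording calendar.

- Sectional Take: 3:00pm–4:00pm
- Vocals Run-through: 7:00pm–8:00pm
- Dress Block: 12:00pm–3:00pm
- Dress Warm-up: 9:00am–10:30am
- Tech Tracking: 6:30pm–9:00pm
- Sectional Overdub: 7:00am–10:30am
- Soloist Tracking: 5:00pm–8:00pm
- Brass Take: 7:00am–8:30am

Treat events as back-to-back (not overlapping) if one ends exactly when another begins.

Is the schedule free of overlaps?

Sorted by start: Brass Take, Sectional Overdub, Dress Warm-up, Dress Block, Sectional Take, Soloist Tracking, Tech Tracking, Vocals Run-through.
Sectional Overdub starts before Brass Take ends → Brass Take and Sectional Overdub overlap.
That's a conflict, so the schedule is not conflict-free.

No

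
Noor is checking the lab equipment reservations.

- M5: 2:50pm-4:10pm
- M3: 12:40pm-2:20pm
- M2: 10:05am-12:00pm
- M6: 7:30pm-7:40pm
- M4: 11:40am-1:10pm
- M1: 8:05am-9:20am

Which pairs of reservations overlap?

M2 & M4, M3 & M4

Two intervals overlap when each starts before the other ends.
Sorted by start: M1, M2, M4, M3, M5, M6.
M2 starts after M1 ends — done with M1.
M4 starts before M2 ends → M2 and M4 overlap.
M3 starts after M2 ends — done with M2.
M3 starts before M4 ends → M4 and M3 overlap.
M5 starts after M4 ends — done with M4.
M5 starts after M3 ends — done with M3.
M6 starts after M5 ends.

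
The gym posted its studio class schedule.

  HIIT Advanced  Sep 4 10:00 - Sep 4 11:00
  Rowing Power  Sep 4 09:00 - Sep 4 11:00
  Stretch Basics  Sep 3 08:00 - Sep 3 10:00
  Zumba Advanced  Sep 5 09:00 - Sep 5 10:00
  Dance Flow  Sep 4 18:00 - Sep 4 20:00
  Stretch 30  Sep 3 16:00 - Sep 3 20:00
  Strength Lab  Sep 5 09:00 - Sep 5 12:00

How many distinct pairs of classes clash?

Sorted by start: Stretch Basics, Stretch 30, Rowing Power, HIIT Advanced, Dance Flow, Zumba Advanced, Strength Lab.
Stretch 30 starts after Stretch Basics ends — done with Stretch Basics.
Rowing Power starts after Stretch 30 ends — done with Stretch 30.
HIIT Advanced starts before Rowing Power ends → Rowing Power and HIIT Advanced overlap.
Dance Flow starts after Rowing Power ends — done with Rowing Power.
Dance Flow starts after HIIT Advanced ends — done with HIIT Advanced.
Zumba Advanced starts after Dance Flow ends — done with Dance Flow.
Strength Lab starts before Zumba Advanced ends → Zumba Advanced and Strength Lab overlap.
Overlapping pairs: HIIT Advanced & Rowing Power, Strength Lab & Zumba Advanced — 2 in total.

2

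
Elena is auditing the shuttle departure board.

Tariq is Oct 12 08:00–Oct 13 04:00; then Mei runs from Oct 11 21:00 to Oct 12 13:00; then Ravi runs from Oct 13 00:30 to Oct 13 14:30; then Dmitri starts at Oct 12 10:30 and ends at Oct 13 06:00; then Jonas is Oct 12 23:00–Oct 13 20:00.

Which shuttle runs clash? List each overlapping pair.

Dmitri & Jonas, Dmitri & Mei, Dmitri & Ravi, Dmitri & Tariq, Jonas & Ravi, Jonas & Tariq, Mei & Tariq, Ravi & Tariq

Two intervals overlap when each starts before the other ends.
Sorted by start: Mei, Tariq, Dmitri, Jonas, Ravi.
Tariq starts before Mei ends → Mei and Tariq overlap.
Dmitri starts before Mei ends → Mei and Dmitri overlap.
Jonas starts after Mei ends; Mei is clear from here.
Dmitri starts before Tariq ends → Tariq and Dmitri overlap.
Jonas starts before Tariq ends → Tariq and Jonas overlap.
Ravi starts before Tariq ends → Tariq and Ravi overlap.
Jonas starts before Dmitri ends → Dmitri and Jonas overlap.
Ravi starts before Dmitri ends → Dmitri and Ravi overlap.
Ravi starts before Jonas ends → Jonas and Ravi overlap.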